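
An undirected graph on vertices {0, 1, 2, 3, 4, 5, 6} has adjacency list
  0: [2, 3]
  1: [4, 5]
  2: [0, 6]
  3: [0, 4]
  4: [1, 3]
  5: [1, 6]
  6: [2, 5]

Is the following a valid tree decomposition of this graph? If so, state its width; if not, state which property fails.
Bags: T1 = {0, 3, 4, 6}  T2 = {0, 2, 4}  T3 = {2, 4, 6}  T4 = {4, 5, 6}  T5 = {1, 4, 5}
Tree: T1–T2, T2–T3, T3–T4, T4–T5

A tree decomposition must satisfy three properties: every vertex lies in some bag; for every edge, both endpoints lie together in some bag; and for every vertex, the bags containing it form a connected subtree. Here bags containing vertex 6 are not connected in the tree, so the decomposition is invalid.

No — bags containing vertex 6 are not connected in the tree.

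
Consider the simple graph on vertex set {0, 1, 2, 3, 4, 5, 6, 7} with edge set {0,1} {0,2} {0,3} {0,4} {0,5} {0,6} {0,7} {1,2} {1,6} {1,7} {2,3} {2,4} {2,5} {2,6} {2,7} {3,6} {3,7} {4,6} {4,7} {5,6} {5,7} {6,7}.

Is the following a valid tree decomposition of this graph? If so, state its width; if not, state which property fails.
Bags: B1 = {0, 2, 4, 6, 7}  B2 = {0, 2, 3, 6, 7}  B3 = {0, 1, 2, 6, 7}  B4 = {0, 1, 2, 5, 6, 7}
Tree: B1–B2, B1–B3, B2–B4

No — bags containing vertex 1 are not connected in the tree.

A tree decomposition must satisfy three properties: every vertex lies in some bag; for every edge, both endpoints lie together in some bag; and for every vertex, the bags containing it form a connected subtree. Here bags containing vertex 1 are not connected in the tree, so the decomposition is invalid.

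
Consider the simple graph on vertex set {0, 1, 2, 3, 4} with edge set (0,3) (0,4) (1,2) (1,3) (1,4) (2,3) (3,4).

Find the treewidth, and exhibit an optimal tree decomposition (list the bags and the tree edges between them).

Each bag holds 3 vertices, so the decomposition has width 2, which upper-bounds the treewidth. For the lower bound, the 3 vertices {0, 3, 4} are pairwise adjacent, and any tree decomposition puts a clique entirely inside one bag — forcing width ≥ 2. Combining the bounds, tw(G) = 2.

Treewidth 2.
Bags: B1 = {1, 3, 4}  B2 = {0, 3, 4}  B3 = {1, 2, 3}
Tree: B1–B2, B1–B3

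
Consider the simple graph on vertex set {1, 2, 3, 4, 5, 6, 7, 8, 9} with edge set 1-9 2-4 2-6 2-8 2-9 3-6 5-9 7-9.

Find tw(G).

1

A width-1 tree decomposition is:
Bags: B1 = {2, 9}  B2 = {2, 8}  B3 = {1, 9}  B4 = {2, 6}  B5 = {3, 6}  B6 = {7, 9}  B7 = {5, 9}  B8 = {2, 4}
Tree: B1–B2, B1–B3, B2–B4, B4–B5, B3–B6, B6–B7, B1–B8
Every bag has size at most 2, so the width is 2 − 1 = 1 and tw(G) ≤ 1. Any graph with an edge has treewidth ≥ 1, and G has the edge 2–9. Combining the bounds, tw(G) = 1.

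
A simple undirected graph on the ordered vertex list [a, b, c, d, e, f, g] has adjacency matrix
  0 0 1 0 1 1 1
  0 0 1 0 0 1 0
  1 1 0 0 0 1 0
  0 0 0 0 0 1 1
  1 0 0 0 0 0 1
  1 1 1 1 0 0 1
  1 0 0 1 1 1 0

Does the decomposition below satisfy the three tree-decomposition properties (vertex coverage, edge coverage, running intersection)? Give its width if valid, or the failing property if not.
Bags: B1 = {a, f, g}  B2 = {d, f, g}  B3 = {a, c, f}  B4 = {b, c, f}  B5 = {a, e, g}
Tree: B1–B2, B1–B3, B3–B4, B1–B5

Checking the three conditions: (i) the bags cover all of {a, b, c, d, e, f, g}; (ii) for each edge, some bag contains both endpoints; (iii) the bags containing any fixed vertex form a subtree. All hold, so the decomposition is valid with width 3 − 1 = 2.

Yes; width 2.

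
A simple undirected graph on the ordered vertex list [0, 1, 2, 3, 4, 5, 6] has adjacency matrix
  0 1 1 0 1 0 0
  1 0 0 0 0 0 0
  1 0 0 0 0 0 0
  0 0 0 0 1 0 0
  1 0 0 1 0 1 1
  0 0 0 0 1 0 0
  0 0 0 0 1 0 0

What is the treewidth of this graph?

A width-1 tree decomposition is:
Bags: B1 = {0, 2}  B2 = {0, 4}  B3 = {3, 4}  B4 = {0, 1}  B5 = {4, 6}  B6 = {4, 5}
Tree: B1–B2, B2–B3, B2–B4, B3–B5, B3–B6
The largest bag has 2 vertices, giving width 1; this decomposition certifies tw(G) ≤ 1. G has an edge, so its treewidth is at least 1. The upper and lower bounds meet at 1, so that is the treewidth.

1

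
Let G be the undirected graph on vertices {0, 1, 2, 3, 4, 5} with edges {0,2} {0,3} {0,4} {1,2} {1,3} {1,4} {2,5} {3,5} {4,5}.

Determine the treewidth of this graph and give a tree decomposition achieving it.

The largest bag has 4 vertices, giving width 3; this decomposition certifies tw(G) ≤ 3. For the lower bound: the 4 vertex sets {0,4}, {1,2}, {3}, {5} are disjoint, each induces a connected subgraph, and every pair is joined by at least one edge of G. Contracting each set to a single vertex therefore yields K_{4} as a minor, and since treewidth is minor-monotone, tw(G) ≥ tw(K_{4}) = 3. Combining the bounds, tw(G) = 3.

Treewidth 3.
One such decomposition:
Bags: B1 = {0, 2, 3, 4}  B2 = {1, 2, 3, 4}  B3 = {2, 3, 4, 5}
Tree: B1–B2, B2–B3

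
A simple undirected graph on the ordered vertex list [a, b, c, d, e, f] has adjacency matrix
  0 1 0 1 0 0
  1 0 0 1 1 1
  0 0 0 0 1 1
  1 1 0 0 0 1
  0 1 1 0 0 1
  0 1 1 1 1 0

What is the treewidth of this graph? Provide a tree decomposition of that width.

Each bag holds 3 vertices, so the decomposition has width 2, which upper-bounds the treewidth. Conversely, {a, b, d} is a clique of size 3, and the vertices of any clique must share a bag in every tree decomposition; so some bag has ≥ 3 vertices and tw(G) ≥ 2. Hence tw(G) = 2 exactly.

Treewidth 2.
One optimal decomposition is:
Bags: B1 = {a, b, d}  B2 = {b, d, f}  B3 = {b, e, f}  B4 = {c, e, f}
Tree: B1–B2, B2–B3, B3–B4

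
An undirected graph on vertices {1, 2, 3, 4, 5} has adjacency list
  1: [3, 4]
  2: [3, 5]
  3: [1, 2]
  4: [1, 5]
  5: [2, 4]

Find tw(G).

2

A width-2 tree decomposition is:
Bags: B1 = {2, 4, 5}  B2 = {1, 2, 4}  B3 = {1, 2, 3}
Tree: B1–B2, B2–B3
Every bag has size at most 3, so the width is 3 − 1 = 2 and tw(G) ≤ 2. For the lower bound, G contains the cycle 2–5–4–1–3–2, so G is not a forest; only forests have treewidth ≤ 1, hence tw(G) ≥ 2. Therefore the treewidth is 2.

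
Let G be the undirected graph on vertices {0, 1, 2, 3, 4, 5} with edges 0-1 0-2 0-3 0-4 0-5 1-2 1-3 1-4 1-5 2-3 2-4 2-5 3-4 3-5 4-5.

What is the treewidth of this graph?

A width-5 tree decomposition is:
Bags: B1 = {0, 1, 2, 3, 4, 5}
Tree: (single bag)
A single bag containing all 6 vertices is trivially a valid decomposition of width 5. For the lower bound, the 6 vertices {0, 1, 2, 3, 4, 5} are pairwise adjacent, and any tree decomposition puts a clique entirely inside one bag — forcing width ≥ 5. Hence tw(G) = 5 exactly.

5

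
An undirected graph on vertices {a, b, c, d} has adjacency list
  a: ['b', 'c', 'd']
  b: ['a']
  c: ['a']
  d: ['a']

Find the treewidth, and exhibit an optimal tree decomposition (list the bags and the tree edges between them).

Every bag has size at most 2, so the width is 2 − 1 = 1 and tw(G) ≤ 1. Any graph with an edge has treewidth ≥ 1, and G has the edge d–a. Combining the bounds, tw(G) = 1.

Treewidth 1.
One optimal decomposition is:
Bags: B1 = {a, d}  B2 = {a, b}  B3 = {a, c}
Tree: B1–B2, B2–B3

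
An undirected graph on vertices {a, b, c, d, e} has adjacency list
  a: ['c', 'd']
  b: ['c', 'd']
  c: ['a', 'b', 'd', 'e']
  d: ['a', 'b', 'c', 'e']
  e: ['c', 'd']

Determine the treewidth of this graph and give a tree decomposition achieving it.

Every bag has size at most 3, so the width is 3 − 1 = 2 and tw(G) ≤ 2. Conversely, {c, d, e} is a clique of size 3, and the vertices of any clique must share a bag in every tree decomposition; so some bag has ≥ 3 vertices and tw(G) ≥ 2. Therefore the treewidth is 2.

Treewidth 2.
One such decomposition:
Bags: B1 = {b, c, d}  B2 = {c, d, e}  B3 = {a, c, d}
Tree: B1–B2, B2–B3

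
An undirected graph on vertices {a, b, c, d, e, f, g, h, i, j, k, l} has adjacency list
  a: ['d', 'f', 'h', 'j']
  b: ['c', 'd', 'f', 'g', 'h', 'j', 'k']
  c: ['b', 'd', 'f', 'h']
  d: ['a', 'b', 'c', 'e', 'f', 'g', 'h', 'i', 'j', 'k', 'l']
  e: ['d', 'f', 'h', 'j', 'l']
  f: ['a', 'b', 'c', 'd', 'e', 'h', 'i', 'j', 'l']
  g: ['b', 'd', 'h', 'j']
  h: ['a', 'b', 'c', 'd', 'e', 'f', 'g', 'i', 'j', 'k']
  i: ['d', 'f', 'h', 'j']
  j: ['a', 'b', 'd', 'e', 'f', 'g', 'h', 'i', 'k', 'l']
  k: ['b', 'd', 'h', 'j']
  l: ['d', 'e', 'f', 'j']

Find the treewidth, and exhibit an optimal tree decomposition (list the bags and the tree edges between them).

Treewidth 4.
Bags: B1 = {b, d, f, h, j}  B2 = {b, d, h, j, k}  B3 = {a, d, f, h, j}  B4 = {d, e, f, h, j}  B5 = {d, e, f, j, l}  B6 = {b, c, d, f, h}  B7 = {b, d, g, h, j}  B8 = {d, f, h, i, j}
Tree: B1–B2, B1–B3, B1–B4, B4–B5, B1–B6, B2–B7, B3–B8

Each bag holds 5 vertices, so the decomposition has width 4, which upper-bounds the treewidth. Conversely, {b, d, g, h, j} is a clique of size 5, and the vertices of any clique must share a bag in every tree decomposition; so some bag has ≥ 5 vertices and tw(G) ≥ 4. Combining the bounds, tw(G) = 4.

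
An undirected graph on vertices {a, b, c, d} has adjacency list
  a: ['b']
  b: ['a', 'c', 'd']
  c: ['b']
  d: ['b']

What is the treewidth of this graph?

1

A width-1 tree decomposition is:
Bags: B1 = {a, b}  B2 = {b, d}  B3 = {b, c}
Tree: B1–B2, B1–B3
Every bag has size at most 2, so the width is 2 − 1 = 1 and tw(G) ≤ 1. G has an edge, so its treewidth is at least 1. Hence tw(G) = 1 exactly.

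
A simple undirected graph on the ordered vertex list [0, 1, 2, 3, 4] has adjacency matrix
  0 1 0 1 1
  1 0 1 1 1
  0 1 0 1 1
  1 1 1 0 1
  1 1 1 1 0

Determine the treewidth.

3

A width-3 tree decomposition is:
Bags: B1 = {1, 2, 3, 4}  B2 = {0, 1, 3, 4}
Tree: B1–B2
Each bag holds 4 vertices, so the decomposition has width 3, which upper-bounds the treewidth. On the other hand G contains the 4-clique {0, 1, 3, 4}. A clique must lie in a single bag of any decomposition, so no decomposition can have width below 3. Hence tw(G) = 3 exactly.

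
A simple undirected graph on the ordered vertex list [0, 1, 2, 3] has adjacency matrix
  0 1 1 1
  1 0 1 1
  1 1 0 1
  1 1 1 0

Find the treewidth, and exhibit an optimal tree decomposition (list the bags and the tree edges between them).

Treewidth 3.
One such decomposition:
Bags: B1 = {0, 1, 2, 3}
Tree: (single bag)

With just one bag of size 4, the width is 4 − 1 = 3, so tw(G) ≤ 3. Conversely, {0, 1, 2, 3} is a clique of size 4, and the vertices of any clique must share a bag in every tree decomposition; so some bag has ≥ 4 vertices and tw(G) ≥ 3. Therefore the treewidth is 3.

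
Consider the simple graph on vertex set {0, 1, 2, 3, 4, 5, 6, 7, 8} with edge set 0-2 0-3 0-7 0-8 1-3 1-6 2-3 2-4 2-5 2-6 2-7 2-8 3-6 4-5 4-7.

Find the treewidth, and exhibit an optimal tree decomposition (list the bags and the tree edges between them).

Treewidth 2.
One optimal decomposition is:
Bags: B1 = {0, 2, 7}  B2 = {0, 2, 3}  B3 = {2, 3, 6}  B4 = {2, 4, 7}  B5 = {2, 4, 5}  B6 = {1, 3, 6}  B7 = {0, 2, 8}
Tree: B1–B2, B2–B3, B1–B4, B4–B5, B3–B6, B1–B7

The largest bag has 3 vertices, giving width 2; this decomposition certifies tw(G) ≤ 2. For the lower bound, the 3 vertices {1, 3, 6} are pairwise adjacent, and any tree decomposition puts a clique entirely inside one bag — forcing width ≥ 2. Combining the bounds, tw(G) = 2.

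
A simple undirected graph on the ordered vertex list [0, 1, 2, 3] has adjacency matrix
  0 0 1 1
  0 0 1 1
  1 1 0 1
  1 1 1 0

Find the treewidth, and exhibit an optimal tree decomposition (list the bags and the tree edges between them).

Treewidth 2.
One such decomposition:
Bags: B1 = {1, 2, 3}  B2 = {0, 2, 3}
Tree: B1–B2

The largest bag has 3 vertices, giving width 2; this decomposition certifies tw(G) ≤ 2. Conversely, {0, 2, 3} is a clique of size 3, and the vertices of any clique must share a bag in every tree decomposition; so some bag has ≥ 3 vertices and tw(G) ≥ 2. Therefore the treewidth is 2.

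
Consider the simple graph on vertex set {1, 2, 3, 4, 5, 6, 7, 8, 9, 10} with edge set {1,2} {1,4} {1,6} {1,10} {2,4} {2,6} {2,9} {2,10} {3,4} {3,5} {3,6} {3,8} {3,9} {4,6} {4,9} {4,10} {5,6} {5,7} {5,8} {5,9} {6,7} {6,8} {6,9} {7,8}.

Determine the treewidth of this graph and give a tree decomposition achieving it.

Treewidth 3.
One optimal decomposition is:
Bags: B1 = {3, 4, 6, 9}  B2 = {2, 4, 6, 9}  B3 = {1, 2, 4, 6}  B4 = {3, 5, 6, 9}  B5 = {3, 5, 6, 8}  B6 = {5, 6, 7, 8}  B7 = {1, 2, 4, 10}
Tree: B1–B2, B2–B3, B1–B4, B4–B5, B5–B6, B3–B7

Every bag has size at most 4, so the width is 4 − 1 = 3 and tw(G) ≤ 3. Conversely, {1, 2, 4, 10} is a clique of size 4, and the vertices of any clique must share a bag in every tree decomposition; so some bag has ≥ 4 vertices and tw(G) ≥ 3. Combining the bounds, tw(G) = 3.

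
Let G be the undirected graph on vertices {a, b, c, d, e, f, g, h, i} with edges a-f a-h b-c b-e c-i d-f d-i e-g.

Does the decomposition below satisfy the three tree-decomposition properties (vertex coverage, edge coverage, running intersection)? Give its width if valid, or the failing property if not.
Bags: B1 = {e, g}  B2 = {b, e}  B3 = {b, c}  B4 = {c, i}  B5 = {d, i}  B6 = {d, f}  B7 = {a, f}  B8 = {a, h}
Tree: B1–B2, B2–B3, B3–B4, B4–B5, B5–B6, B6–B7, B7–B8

Every vertex of G appears in some bag (union = {a, b, c, d, e, f, g, h, i}); every edge is covered by a bag; and for each vertex v the set of bags containing v is connected in the bag tree. The decomposition is therefore valid. The largest bag has 2 vertices, so the width is 1.

Yes; width 1.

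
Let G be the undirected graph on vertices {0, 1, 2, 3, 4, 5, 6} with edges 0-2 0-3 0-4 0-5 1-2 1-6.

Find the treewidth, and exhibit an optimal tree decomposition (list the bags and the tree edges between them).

Treewidth 1.
Bags: B1 = {0, 4}  B2 = {0, 2}  B3 = {1, 2}  B4 = {0, 3}  B5 = {1, 6}  B6 = {0, 5}
Tree: B1–B2, B2–B3, B2–B4, B3–B5, B2–B6

Each bag holds 2 vertices, so the decomposition has width 1, which upper-bounds the treewidth. Any graph with an edge has treewidth ≥ 1, and G has the edge 4–0. Combining the bounds, tw(G) = 1.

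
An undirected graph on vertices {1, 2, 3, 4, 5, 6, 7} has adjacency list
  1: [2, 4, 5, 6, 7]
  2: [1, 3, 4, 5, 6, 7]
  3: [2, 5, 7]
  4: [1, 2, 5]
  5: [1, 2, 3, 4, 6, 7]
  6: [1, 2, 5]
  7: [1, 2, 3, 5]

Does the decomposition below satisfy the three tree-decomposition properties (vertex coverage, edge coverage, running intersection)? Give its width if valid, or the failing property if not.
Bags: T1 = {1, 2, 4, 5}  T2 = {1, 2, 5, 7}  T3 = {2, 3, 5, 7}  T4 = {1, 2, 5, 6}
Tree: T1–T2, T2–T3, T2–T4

Vertex coverage: the bags together contain {1, 2, 3, 4, 5, 6, 7}, the full vertex set. Edge coverage: each edge of G has both endpoints in at least one bag. Running intersection: for every vertex, the bags containing it form a connected subtree. All three properties hold, so this is a valid tree decomposition of width max|bag| − 1 = 3, and hence tw(G) ≤ 3.

Yes; width 3.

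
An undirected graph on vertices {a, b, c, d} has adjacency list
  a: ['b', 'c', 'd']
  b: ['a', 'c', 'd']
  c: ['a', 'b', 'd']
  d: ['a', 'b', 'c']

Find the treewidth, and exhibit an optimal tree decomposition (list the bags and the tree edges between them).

Treewidth 3.
One optimal decomposition is:
Bags: B1 = {a, b, c, d}
Tree: (single bag)

With just one bag of size 4, the width is 4 − 1 = 3, so tw(G) ≤ 3. For the lower bound, the 4 vertices {a, b, c, d} are pairwise adjacent, and any tree decomposition puts a clique entirely inside one bag — forcing width ≥ 3. The upper and lower bounds meet at 3, so that is the treewidth.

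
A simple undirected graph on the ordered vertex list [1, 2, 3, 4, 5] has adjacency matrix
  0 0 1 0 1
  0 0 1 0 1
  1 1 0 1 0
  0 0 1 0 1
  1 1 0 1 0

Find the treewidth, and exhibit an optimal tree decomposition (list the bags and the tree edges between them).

Every bag has size at most 3, so the width is 3 − 1 = 2 and tw(G) ≤ 2. The edges 4–3–1–5–4 form a cycle, so G is not a tree and its treewidth is at least 2. Therefore the treewidth is 2.

Treewidth 2.
One such decomposition:
Bags: B1 = {3, 4, 5}  B2 = {1, 3, 5}  B3 = {2, 3, 5}
Tree: B1–B2, B2–B3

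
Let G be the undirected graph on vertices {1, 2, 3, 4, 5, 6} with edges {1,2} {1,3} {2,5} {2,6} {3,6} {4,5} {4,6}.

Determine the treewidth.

2

A width-2 tree decomposition is:
Bags: B1 = {1, 2, 3}  B2 = {2, 3, 6}  B3 = {2, 5, 6}  B4 = {4, 5, 6}
Tree: B1–B2, B2–B3, B3–B4
Each bag holds 3 vertices, so the decomposition has width 2, which upper-bounds the treewidth. For the lower bound, G contains the cycle 1–3–6–2–1, so G is not a forest; only forests have treewidth ≤ 1, hence tw(G) ≥ 2. Combining the bounds, tw(G) = 2.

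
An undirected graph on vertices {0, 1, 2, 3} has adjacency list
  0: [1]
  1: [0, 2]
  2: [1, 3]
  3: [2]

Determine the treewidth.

1

A width-1 tree decomposition is:
Bags: B1 = {0, 1}  B2 = {1, 2}  B3 = {2, 3}
Tree: B1–B2, B2–B3
Each bag holds 2 vertices, so the decomposition has width 1, which upper-bounds the treewidth. G has an edge, so its treewidth is at least 1. The upper and lower bounds meet at 1, so that is the treewidth.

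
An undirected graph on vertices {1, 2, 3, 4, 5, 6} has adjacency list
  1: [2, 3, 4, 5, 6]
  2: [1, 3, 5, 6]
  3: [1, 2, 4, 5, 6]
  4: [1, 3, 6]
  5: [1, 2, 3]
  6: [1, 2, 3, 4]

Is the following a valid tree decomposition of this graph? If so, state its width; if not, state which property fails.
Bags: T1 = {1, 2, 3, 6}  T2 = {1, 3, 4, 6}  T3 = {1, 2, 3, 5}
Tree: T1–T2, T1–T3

Vertex coverage: the bags together contain {1, 2, 3, 4, 5, 6}, the full vertex set. Edge coverage: each edge of G has both endpoints in at least one bag. Running intersection: for every vertex, the bags containing it form a connected subtree. All three properties hold, so this is a valid tree decomposition of width max|bag| − 1 = 3, and hence tw(G) ≤ 3.

Yes; width 3.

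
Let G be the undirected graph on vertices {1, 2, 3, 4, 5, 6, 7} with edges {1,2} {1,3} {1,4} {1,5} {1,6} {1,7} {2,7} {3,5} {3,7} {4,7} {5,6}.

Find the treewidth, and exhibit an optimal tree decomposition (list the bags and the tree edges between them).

Each bag holds 3 vertices, so the decomposition has width 2, which upper-bounds the treewidth. For the lower bound, the 3 vertices {1, 3, 5} are pairwise adjacent, and any tree decomposition puts a clique entirely inside one bag — forcing width ≥ 2. Therefore the treewidth is 2.

Treewidth 2.
Bags: B1 = {1, 4, 7}  B2 = {1, 3, 7}  B3 = {1, 2, 7}  B4 = {1, 3, 5}  B5 = {1, 5, 6}
Tree: B1–B2, B1–B3, B2–B4, B4–B5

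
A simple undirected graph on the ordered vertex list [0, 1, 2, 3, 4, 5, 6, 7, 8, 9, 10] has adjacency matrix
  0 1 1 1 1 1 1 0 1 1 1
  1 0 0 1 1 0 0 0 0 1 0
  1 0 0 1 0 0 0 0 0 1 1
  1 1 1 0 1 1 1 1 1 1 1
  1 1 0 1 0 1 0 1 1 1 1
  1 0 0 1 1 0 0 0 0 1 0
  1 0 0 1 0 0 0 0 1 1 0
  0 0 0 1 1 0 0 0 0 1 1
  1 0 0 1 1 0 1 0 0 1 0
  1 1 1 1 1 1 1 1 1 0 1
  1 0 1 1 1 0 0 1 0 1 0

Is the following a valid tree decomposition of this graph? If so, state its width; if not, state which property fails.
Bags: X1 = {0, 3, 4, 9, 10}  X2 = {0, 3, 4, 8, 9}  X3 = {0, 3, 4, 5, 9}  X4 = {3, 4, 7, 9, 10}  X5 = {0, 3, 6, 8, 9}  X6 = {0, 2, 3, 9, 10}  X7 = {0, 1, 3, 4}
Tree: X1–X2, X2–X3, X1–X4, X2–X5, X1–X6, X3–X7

No — edge (9,1) lies in no bag.

A tree decomposition must satisfy three properties: every vertex lies in some bag; for every edge, both endpoints lie together in some bag; and for every vertex, the bags containing it form a connected subtree. Here edge (9,1) lies in no bag, so the decomposition is invalid.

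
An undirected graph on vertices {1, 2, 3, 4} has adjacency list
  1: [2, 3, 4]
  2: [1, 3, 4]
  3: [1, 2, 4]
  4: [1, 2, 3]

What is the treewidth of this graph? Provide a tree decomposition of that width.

Treewidth 3.
One such decomposition:
Bags: B1 = {1, 2, 3, 4}
Tree: (single bag)

A single bag containing all 4 vertices is trivially a valid decomposition of width 3. On the other hand G contains the 4-clique {1, 2, 3, 4}. A clique must lie in a single bag of any decomposition, so no decomposition can have width below 3. Hence tw(G) = 3 exactly.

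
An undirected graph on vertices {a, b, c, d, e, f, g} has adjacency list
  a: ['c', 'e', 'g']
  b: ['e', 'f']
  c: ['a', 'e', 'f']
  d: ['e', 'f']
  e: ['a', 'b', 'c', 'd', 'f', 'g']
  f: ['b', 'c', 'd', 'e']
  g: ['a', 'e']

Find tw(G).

2

A width-2 tree decomposition is:
Bags: B1 = {c, e, f}  B2 = {d, e, f}  B3 = {a, c, e}  B4 = {a, e, g}  B5 = {b, e, f}
Tree: B1–B2, B1–B3, B3–B4, B1–B5
Each bag holds 3 vertices, so the decomposition has width 2, which upper-bounds the treewidth. Conversely, {a, e, g} is a clique of size 3, and the vertices of any clique must share a bag in every tree decomposition; so some bag has ≥ 3 vertices and tw(G) ≥ 2. The upper and lower bounds meet at 2, so that is the treewidth.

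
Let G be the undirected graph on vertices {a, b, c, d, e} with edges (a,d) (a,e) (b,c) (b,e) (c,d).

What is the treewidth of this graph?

2

A width-2 tree decomposition is:
Bags: B1 = {b, c, d}  B2 = {a, b, d}  B3 = {a, b, e}
Tree: B1–B2, B2–B3
Each bag holds 3 vertices, so the decomposition has width 2, which upper-bounds the treewidth. Since b–c–d–a–e–b is a cycle in G, G is not acyclic. Forests are exactly the graphs of treewidth ≤ 1, so tw(G) ≥ 2. Therefore the treewidth is 2.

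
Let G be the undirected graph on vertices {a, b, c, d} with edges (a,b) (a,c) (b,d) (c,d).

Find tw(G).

2

A width-2 tree decomposition is:
Bags: B1 = {b, c, d}  B2 = {a, b, c}
Tree: B1–B2
The largest bag has 3 vertices, giving width 2; this decomposition certifies tw(G) ≤ 2. For the lower bound, G contains the cycle b–d–c–a–b, so G is not a forest; only forests have treewidth ≤ 1, hence tw(G) ≥ 2. Combining the bounds, tw(G) = 2.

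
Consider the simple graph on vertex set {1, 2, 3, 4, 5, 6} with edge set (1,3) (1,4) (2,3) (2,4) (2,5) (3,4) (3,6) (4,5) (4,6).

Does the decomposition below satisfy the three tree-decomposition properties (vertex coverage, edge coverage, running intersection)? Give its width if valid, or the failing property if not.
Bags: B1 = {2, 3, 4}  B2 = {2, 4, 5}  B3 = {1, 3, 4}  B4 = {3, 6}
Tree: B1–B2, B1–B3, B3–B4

A tree decomposition must satisfy three properties: every vertex lies in some bag; for every edge, both endpoints lie together in some bag; and for every vertex, the bags containing it form a connected subtree. Here edge (4,6) lies in no bag, so the decomposition is invalid.

No — edge (4,6) lies in no bag.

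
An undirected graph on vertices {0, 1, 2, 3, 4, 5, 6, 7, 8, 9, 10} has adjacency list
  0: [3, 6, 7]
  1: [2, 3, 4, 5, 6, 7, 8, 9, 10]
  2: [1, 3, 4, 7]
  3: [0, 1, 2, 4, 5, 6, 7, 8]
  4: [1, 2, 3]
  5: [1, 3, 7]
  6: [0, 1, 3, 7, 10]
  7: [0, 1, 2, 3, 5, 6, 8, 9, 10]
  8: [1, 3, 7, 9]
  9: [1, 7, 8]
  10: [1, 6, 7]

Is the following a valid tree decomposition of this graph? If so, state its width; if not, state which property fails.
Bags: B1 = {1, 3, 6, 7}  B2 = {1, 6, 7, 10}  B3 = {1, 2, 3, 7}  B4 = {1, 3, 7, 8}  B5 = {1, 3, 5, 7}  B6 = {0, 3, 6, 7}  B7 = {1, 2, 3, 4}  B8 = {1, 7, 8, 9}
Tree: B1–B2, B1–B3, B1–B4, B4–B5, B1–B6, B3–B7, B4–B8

Checking the three conditions: (i) the bags cover all of {0, 1, 2, 3, 4, 5, 6, 7, 8, 9, 10}; (ii) for each edge, some bag contains both endpoints; (iii) the bags containing any fixed vertex form a subtree. All hold, so the decomposition is valid with width 4 − 1 = 3.

Yes; width 3.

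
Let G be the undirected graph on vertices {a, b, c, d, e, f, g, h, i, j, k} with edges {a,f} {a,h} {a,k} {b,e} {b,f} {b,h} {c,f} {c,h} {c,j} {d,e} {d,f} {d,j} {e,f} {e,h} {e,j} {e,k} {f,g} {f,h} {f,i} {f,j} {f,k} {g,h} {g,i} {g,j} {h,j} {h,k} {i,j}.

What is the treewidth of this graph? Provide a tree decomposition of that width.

Treewidth 3.
One such decomposition:
Bags: B1 = {e, f, h, j}  B2 = {f, g, h, j}  B3 = {c, f, h, j}  B4 = {f, g, i, j}  B5 = {d, e, f, j}  B6 = {b, e, f, h}  B7 = {e, f, h, k}  B8 = {a, f, h, k}
Tree: B1–B2, B1–B3, B2–B4, B1–B5, B1–B6, B6–B7, B7–B8

Each bag holds 4 vertices, so the decomposition has width 3, which upper-bounds the treewidth. For the lower bound, the 4 vertices {d, e, f, j} are pairwise adjacent, and any tree decomposition puts a clique entirely inside one bag — forcing width ≥ 3. Hence tw(G) = 3 exactly.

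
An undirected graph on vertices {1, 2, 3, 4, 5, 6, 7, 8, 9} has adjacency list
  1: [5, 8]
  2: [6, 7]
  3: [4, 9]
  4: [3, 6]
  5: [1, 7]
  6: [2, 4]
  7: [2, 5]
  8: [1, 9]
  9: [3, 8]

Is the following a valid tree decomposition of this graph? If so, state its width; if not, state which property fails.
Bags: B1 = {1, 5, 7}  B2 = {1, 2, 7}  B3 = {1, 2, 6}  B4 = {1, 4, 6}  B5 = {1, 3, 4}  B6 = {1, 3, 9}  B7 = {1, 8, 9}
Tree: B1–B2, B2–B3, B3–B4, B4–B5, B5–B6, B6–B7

Yes; width 2.

Every vertex of G appears in some bag (union = {1, 2, 3, 4, 5, 6, 7, 8, 9}); every edge is covered by a bag; and for each vertex v the set of bags containing v is connected in the bag tree. The decomposition is therefore valid. The largest bag has 3 vertices, so the width is 2.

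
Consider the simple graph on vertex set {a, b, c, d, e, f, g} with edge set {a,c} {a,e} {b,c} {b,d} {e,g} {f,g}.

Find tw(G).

1

A width-1 tree decomposition is:
Bags: B1 = {f, g}  B2 = {e, g}  B3 = {a, e}  B4 = {a, c}  B5 = {b, c}  B6 = {b, d}
Tree: B1–B2, B2–B3, B3–B4, B4–B5, B5–B6
Every bag has size at most 2, so the width is 2 − 1 = 1 and tw(G) ≤ 1. G has an edge, so its treewidth is at least 1. Therefore the treewidth is 1.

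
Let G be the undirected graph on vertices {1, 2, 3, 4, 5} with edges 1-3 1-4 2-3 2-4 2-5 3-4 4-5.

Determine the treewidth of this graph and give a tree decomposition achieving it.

Treewidth 2.
Bags: B1 = {2, 3, 4}  B2 = {2, 4, 5}  B3 = {1, 3, 4}
Tree: B1–B2, B1–B3

The largest bag has 3 vertices, giving width 2; this decomposition certifies tw(G) ≤ 2. Conversely, {1, 3, 4} is a clique of size 3, and the vertices of any clique must share a bag in every tree decomposition; so some bag has ≥ 3 vertices and tw(G) ≥ 2. Hence tw(G) = 2 exactly.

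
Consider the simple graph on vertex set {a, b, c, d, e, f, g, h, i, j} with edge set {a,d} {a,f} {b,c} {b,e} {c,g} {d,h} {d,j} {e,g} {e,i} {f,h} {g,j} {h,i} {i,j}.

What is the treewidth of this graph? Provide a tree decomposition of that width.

Treewidth 2.
One optimal decomposition is:
Bags: B1 = {b, c, g}  B2 = {b, e, g}  B3 = {e, g, j}  B4 = {e, i, j}  B5 = {d, i, j}  B6 = {d, h, i}  B7 = {a, d, h}  B8 = {a, f, h}
Tree: B1–B2, B2–B3, B3–B4, B4–B5, B5–B6, B6–B7, B7–B8

Every bag has size at most 3, so the width is 3 − 1 = 2 and tw(G) ≤ 2. Since c–b–e–g–c is a cycle in G, G is not acyclic. Forests are exactly the graphs of treewidth ≤ 1, so tw(G) ≥ 2. Therefore the treewidth is 2.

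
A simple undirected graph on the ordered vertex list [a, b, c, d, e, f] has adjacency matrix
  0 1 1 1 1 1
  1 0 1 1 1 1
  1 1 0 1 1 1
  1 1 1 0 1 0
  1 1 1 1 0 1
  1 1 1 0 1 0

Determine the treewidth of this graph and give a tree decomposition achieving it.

Treewidth 4.
One such decomposition:
Bags: B1 = {a, b, c, e, f}  B2 = {a, b, c, d, e}
Tree: B1–B2

Each bag holds 5 vertices, so the decomposition has width 4, which upper-bounds the treewidth. On the other hand G contains the 5-clique {a, b, c, d, e}. A clique must lie in a single bag of any decomposition, so no decomposition can have width below 4. The upper and lower bounds meet at 4, so that is the treewidth.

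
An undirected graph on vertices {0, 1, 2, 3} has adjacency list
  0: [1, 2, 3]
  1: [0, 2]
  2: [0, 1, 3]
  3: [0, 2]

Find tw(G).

A width-2 tree decomposition is:
Bags: B1 = {0, 2, 3}  B2 = {0, 1, 2}
Tree: B1–B2
Each bag holds 3 vertices, so the decomposition has width 2, which upper-bounds the treewidth. On the other hand G contains the 3-clique {0, 1, 2}. A clique must lie in a single bag of any decomposition, so no decomposition can have width below 2. Combining the bounds, tw(G) = 2.

2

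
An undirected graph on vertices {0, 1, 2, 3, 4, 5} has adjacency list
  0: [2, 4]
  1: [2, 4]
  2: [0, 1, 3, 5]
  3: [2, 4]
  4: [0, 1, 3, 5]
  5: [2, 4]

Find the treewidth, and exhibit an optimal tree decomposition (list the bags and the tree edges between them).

Treewidth 2.
One such decomposition:
Bags: B1 = {0, 2, 4}  B2 = {2, 4, 5}  B3 = {1, 2, 4}  B4 = {2, 3, 4}
Tree: B1–B2, B2–B3, B3–B4

Each bag holds 3 vertices, so the decomposition has width 2, which upper-bounds the treewidth. The edges 2–0–4–5–2 form a cycle, so G is not a tree and its treewidth is at least 2. Hence tw(G) = 2 exactly.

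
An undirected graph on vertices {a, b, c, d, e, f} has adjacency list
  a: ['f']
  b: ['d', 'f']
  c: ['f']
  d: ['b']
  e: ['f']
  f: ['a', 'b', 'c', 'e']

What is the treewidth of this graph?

A width-1 tree decomposition is:
Bags: B1 = {a, f}  B2 = {c, f}  B3 = {b, f}  B4 = {b, d}  B5 = {e, f}
Tree: B1–B2, B1–B3, B3–B4, B1–B5
The largest bag has 2 vertices, giving width 1; this decomposition certifies tw(G) ≤ 1. Since G has at least one edge (e.g. f–a), it is not an edgeless graph, so tw(G) ≥ 1. The upper and lower bounds meet at 1, so that is the treewidth.

1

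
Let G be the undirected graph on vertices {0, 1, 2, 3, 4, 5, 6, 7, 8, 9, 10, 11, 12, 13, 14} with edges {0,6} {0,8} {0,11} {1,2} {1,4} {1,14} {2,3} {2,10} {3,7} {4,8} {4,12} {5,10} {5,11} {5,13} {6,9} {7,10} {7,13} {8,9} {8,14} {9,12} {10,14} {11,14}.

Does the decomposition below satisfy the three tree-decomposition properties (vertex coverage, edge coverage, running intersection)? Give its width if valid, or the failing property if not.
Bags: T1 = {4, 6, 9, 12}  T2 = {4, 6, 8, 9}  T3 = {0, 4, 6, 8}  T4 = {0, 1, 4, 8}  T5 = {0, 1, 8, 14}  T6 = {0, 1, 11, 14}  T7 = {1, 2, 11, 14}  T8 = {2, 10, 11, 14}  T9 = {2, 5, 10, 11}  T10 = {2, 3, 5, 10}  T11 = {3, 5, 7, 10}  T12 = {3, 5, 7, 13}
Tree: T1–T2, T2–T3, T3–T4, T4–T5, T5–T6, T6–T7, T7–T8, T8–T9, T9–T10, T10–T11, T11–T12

Yes; width 3.

Checking the three conditions: (i) the bags cover all of {0, 1, 2, 3, 4, 5, 6, 7, 8, 9, 10, 11, 12, 13, 14}; (ii) for each edge, some bag contains both endpoints; (iii) the bags containing any fixed vertex form a subtree. All hold, so the decomposition is valid with width 4 − 1 = 3.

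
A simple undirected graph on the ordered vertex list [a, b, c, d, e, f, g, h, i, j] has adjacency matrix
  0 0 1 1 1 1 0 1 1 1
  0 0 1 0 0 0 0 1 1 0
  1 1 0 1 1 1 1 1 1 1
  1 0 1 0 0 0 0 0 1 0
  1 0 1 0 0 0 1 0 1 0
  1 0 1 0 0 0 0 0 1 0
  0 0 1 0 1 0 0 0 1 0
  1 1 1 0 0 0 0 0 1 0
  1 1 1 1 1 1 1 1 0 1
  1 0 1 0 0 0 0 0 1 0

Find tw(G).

3

A width-3 tree decomposition is:
Bags: B1 = {c, e, g, i}  B2 = {a, c, e, i}  B3 = {a, c, d, i}  B4 = {a, c, h, i}  B5 = {a, c, f, i}  B6 = {b, c, h, i}  B7 = {a, c, i, j}
Tree: B1–B2, B2–B3, B2–B4, B4–B5, B4–B6, B5–B7
Every bag has size at most 4, so the width is 4 − 1 = 3 and tw(G) ≤ 3. Conversely, {c, e, g, i} is a clique of size 4, and the vertices of any clique must share a bag in every tree decomposition; so some bag has ≥ 4 vertices and tw(G) ≥ 3. Therefore the treewidth is 3.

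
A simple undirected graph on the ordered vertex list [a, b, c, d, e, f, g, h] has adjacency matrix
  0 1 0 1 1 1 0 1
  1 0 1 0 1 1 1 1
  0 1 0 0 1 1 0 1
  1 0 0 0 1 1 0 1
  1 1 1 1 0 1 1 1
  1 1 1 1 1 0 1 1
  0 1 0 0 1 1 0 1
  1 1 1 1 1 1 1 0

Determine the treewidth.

A width-4 tree decomposition is:
Bags: B1 = {a, b, e, f, h}  B2 = {a, d, e, f, h}  B3 = {b, c, e, f, h}  B4 = {b, e, f, g, h}
Tree: B1–B2, B1–B3, B3–B4
Each bag holds 5 vertices, so the decomposition has width 4, which upper-bounds the treewidth. For the lower bound, the 5 vertices {a, d, e, f, h} are pairwise adjacent, and any tree decomposition puts a clique entirely inside one bag — forcing width ≥ 4. Hence tw(G) = 4 exactly.

4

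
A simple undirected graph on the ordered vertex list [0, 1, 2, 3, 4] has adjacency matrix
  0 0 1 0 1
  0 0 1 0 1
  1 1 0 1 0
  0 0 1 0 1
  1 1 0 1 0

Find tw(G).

2

A width-2 tree decomposition is:
Bags: B1 = {0, 2, 4}  B2 = {1, 2, 4}  B3 = {2, 3, 4}
Tree: B1–B2, B2–B3
The largest bag has 3 vertices, giving width 2; this decomposition certifies tw(G) ≤ 2. The edges 4–0–2–1–4 form a cycle, so G is not a tree and its treewidth is at least 2. Therefore the treewidth is 2.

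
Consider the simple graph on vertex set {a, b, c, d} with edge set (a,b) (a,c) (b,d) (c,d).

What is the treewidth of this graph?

2

A width-2 tree decomposition is:
Bags: B1 = {a, b, d}  B2 = {a, c, d}
Tree: B1–B2
The largest bag has 3 vertices, giving width 2; this decomposition certifies tw(G) ≤ 2. Since a–b–d–c–a is a cycle in G, G is not acyclic. Forests are exactly the graphs of treewidth ≤ 1, so tw(G) ≥ 2. The upper and lower bounds meet at 2, so that is the treewidth.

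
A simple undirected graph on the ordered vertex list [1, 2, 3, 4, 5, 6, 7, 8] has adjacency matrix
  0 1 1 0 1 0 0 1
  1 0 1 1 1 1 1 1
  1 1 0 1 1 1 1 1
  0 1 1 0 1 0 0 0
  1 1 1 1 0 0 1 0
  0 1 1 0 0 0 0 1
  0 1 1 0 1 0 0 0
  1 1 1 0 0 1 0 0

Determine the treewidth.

A width-3 tree decomposition is:
Bags: B1 = {2, 3, 6, 8}  B2 = {1, 2, 3, 8}  B3 = {1, 2, 3, 5}  B4 = {2, 3, 4, 5}  B5 = {2, 3, 5, 7}
Tree: B1–B2, B2–B3, B3–B4, B4–B5
Each bag holds 4 vertices, so the decomposition has width 3, which upper-bounds the treewidth. For the lower bound, the 4 vertices {1, 2, 3, 8} are pairwise adjacent, and any tree decomposition puts a clique entirely inside one bag — forcing width ≥ 3. Combining the bounds, tw(G) = 3.

3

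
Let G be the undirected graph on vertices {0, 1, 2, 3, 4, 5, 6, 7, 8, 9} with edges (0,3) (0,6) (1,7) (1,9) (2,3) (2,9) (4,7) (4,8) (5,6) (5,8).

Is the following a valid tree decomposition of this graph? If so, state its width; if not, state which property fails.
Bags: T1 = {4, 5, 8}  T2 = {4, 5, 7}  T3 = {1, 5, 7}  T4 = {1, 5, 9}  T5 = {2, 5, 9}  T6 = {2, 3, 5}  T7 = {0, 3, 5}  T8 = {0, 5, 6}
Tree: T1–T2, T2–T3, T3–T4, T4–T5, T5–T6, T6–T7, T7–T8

Yes; width 2.

Every vertex of G appears in some bag (union = {0, 1, 2, 3, 4, 5, 6, 7, 8, 9}); every edge is covered by a bag; and for each vertex v the set of bags containing v is connected in the bag tree. The decomposition is therefore valid. The largest bag has 3 vertices, so the width is 2.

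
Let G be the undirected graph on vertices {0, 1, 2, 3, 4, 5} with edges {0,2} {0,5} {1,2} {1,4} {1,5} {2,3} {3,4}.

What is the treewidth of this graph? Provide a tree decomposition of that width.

Treewidth 2.
Bags: B1 = {0, 1, 5}  B2 = {0, 1, 2}  B3 = {1, 2, 4}  B4 = {2, 3, 4}
Tree: B1–B2, B2–B3, B3–B4

Every bag has size at most 3, so the width is 3 − 1 = 2 and tw(G) ≤ 2. For the lower bound, G contains the cycle 5–0–2–1–5, so G is not a forest; only forests have treewidth ≤ 1, hence tw(G) ≥ 2. Hence tw(G) = 2 exactly.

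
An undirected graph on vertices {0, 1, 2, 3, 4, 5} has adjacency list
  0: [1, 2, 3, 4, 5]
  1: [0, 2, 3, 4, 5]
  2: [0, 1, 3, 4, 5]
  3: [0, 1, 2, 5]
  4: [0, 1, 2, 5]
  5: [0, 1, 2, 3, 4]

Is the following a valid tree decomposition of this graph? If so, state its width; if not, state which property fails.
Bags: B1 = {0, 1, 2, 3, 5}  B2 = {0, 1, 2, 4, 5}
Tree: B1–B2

Yes; width 4.

Every vertex of G appears in some bag (union = {0, 1, 2, 3, 4, 5}); every edge is covered by a bag; and for each vertex v the set of bags containing v is connected in the bag tree. The decomposition is therefore valid. The largest bag has 5 vertices, so the width is 4.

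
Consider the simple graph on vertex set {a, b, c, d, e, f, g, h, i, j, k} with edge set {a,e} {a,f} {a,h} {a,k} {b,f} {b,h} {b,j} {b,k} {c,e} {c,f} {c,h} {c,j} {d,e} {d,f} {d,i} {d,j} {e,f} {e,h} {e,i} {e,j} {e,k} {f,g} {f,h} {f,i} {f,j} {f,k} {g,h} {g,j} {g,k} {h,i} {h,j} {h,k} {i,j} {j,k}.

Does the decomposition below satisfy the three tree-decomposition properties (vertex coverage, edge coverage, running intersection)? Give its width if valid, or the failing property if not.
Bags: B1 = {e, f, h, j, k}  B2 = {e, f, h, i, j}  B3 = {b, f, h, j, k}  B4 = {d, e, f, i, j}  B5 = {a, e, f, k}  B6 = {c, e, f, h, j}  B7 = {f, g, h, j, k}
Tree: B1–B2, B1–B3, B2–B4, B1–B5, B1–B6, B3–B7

No — edge (h,a) lies in no bag.

A tree decomposition must satisfy three properties: every vertex lies in some bag; for every edge, both endpoints lie together in some bag; and for every vertex, the bags containing it form a connected subtree. Here edge (h,a) lies in no bag, so the decomposition is invalid.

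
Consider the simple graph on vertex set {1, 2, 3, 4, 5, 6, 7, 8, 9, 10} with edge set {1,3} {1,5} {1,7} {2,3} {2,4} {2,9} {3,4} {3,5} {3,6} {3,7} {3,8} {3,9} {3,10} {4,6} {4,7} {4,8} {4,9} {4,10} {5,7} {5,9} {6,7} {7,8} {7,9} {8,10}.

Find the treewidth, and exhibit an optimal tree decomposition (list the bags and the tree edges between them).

The largest bag has 4 vertices, giving width 3; this decomposition certifies tw(G) ≤ 3. Conversely, {1, 3, 5, 7} is a clique of size 4, and the vertices of any clique must share a bag in every tree decomposition; so some bag has ≥ 4 vertices and tw(G) ≥ 3. Therefore the treewidth is 3.

Treewidth 3.
Bags: B1 = {3, 5, 7, 9}  B2 = {3, 4, 7, 9}  B3 = {3, 4, 7, 8}  B4 = {3, 4, 6, 7}  B5 = {1, 3, 5, 7}  B6 = {3, 4, 8, 10}  B7 = {2, 3, 4, 9}
Tree: B1–B2, B2–B3, B3–B4, B1–B5, B3–B6, B2–B7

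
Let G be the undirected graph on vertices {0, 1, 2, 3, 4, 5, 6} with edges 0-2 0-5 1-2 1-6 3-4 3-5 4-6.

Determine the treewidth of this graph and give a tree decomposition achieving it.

The largest bag has 3 vertices, giving width 2; this decomposition certifies tw(G) ≤ 2. Since 1–2–0–5–3–4–6–1 is a cycle in G, G is not acyclic. Forests are exactly the graphs of treewidth ≤ 1, so tw(G) ≥ 2. The upper and lower bounds meet at 2, so that is the treewidth.

Treewidth 2.
One optimal decomposition is:
Bags: B1 = {0, 1, 2}  B2 = {0, 1, 5}  B3 = {1, 3, 5}  B4 = {1, 3, 4}  B5 = {1, 4, 6}
Tree: B1–B2, B2–B3, B3–B4, B4–B5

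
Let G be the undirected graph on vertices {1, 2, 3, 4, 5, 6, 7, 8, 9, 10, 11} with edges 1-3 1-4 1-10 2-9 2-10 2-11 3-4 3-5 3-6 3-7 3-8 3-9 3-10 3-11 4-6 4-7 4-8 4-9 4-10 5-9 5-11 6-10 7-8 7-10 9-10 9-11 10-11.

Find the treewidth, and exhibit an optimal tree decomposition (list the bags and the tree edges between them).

Treewidth 3.
Bags: B1 = {3, 9, 10, 11}  B2 = {2, 9, 10, 11}  B3 = {3, 4, 9, 10}  B4 = {3, 5, 9, 11}  B5 = {1, 3, 4, 10}  B6 = {3, 4, 6, 10}  B7 = {3, 4, 7, 10}  B8 = {3, 4, 7, 8}
Tree: B1–B2, B1–B3, B1–B4, B3–B5, B5–B6, B3–B7, B7–B8

Each bag holds 4 vertices, so the decomposition has width 3, which upper-bounds the treewidth. For the lower bound, the 4 vertices {2, 9, 10, 11} are pairwise adjacent, and any tree decomposition puts a clique entirely inside one bag — forcing width ≥ 3. Therefore the treewidth is 3.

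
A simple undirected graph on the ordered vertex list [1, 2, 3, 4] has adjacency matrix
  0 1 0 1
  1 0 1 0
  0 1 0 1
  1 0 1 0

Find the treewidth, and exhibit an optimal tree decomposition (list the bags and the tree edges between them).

Every bag has size at most 3, so the width is 3 − 1 = 2 and tw(G) ≤ 2. For the lower bound, G contains the cycle 2–3–4–1–2, so G is not a forest; only forests have treewidth ≤ 1, hence tw(G) ≥ 2. The upper and lower bounds meet at 2, so that is the treewidth.

Treewidth 2.
Bags: B1 = {2, 3, 4}  B2 = {1, 2, 4}
Tree: B1–B2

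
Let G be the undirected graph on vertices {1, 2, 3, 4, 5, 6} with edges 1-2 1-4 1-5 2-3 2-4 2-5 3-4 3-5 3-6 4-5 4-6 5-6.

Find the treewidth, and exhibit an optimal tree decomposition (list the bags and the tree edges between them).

Treewidth 3.
Bags: B1 = {3, 4, 5, 6}  B2 = {2, 3, 4, 5}  B3 = {1, 2, 4, 5}
Tree: B1–B2, B2–B3

Every bag has size at most 4, so the width is 4 − 1 = 3 and tw(G) ≤ 3. Conversely, {1, 2, 4, 5} is a clique of size 4, and the vertices of any clique must share a bag in every tree decomposition; so some bag has ≥ 4 vertices and tw(G) ≥ 3. Hence tw(G) = 3 exactly.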